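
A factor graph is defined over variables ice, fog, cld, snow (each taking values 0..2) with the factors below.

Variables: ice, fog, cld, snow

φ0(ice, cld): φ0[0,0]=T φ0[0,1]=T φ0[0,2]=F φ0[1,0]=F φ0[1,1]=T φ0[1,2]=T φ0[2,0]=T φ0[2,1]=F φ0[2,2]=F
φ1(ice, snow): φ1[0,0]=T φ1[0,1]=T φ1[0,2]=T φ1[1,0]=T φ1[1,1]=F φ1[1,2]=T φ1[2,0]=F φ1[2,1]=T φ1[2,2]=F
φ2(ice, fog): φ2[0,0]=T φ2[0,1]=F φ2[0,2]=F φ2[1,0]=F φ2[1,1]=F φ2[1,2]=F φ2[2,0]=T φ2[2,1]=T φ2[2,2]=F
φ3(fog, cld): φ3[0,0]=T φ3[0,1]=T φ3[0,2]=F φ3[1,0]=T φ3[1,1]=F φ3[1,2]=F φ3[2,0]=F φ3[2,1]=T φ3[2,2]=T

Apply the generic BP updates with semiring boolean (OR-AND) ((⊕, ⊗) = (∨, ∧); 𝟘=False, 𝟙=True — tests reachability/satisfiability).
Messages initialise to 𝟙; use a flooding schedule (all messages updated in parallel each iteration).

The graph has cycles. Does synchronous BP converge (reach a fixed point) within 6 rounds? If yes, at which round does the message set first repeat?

CONVERGED at round 5

init: all messages = 𝟙 over 3 values
r1 m[φ0→ice] = [T, T, T]
r1 m[φ0→cld] = [T, T, T]
r1 m[φ1→ice] = [T, T, T]
r1 m[φ1→snow] = [T, T, T]
r1 m[φ2→ice] = [T, F, T]
r1 m[φ2→fog] = [T, T, F]
r1 m[φ3→fog] = [T, T, T]
r1 m[φ3→cld] = [T, T, T]
r1 m[ice→φ0] = [T, T, T]
r1 m[ice→φ1] = [T, T, T]
r1 m[ice→φ2] = [T, T, T]
r1 m[fog→φ2] = [T, T, T]
r1 m[fog→φ3] = [T, T, T]
r1 m[cld→φ0] = [T, T, T]
r1 m[cld→φ3] = [T, T, T]
r1 m[snow→φ1] = [T, T, T]
r2 m[φ0→ice] = [T, T, T]
r2 m[φ0→cld] = [T, T, T]
r2 m[φ1→ice] = [T, T, T]
r2 m[φ1→snow] = [T, T, T]
r2 m[φ2→ice] = [T, F, T]
r2 m[φ2→fog] = [T, T, F]
r2 m[φ3→fog] = [T, T, T]
r2 m[φ3→cld] = [T, T, T]
r2 m[ice→φ0] = [T, F, T]
r2 m[ice→φ1] = [T, F, T]
r2 m[ice→φ2] = [T, T, T]
r2 m[fog→φ2] = [T, T, T]
r2 m[fog→φ3] = [T, T, F]
r2 m[cld→φ0] = [T, T, T]
r2 m[cld→φ3] = [T, T, T]
r2 m[snow→φ1] = [T, T, T]
r3 m[φ0→ice] = [T, T, T]
r3 m[φ0→cld] = [T, T, F]
r3 m[φ1→ice] = [T, T, T]
r3 m[φ1→snow] = [T, T, T]
r3 m[φ2→ice] = [T, F, T]
r3 m[φ2→fog] = [T, T, F]
r3 m[φ3→fog] = [T, T, T]
r3 m[φ3→cld] = [T, T, F]
r3 m[ice→φ0] = [T, F, T]
r3 m[ice→φ1] = [T, F, T]
r3 m[ice→φ2] = [T, T, T]
r3 m[fog→φ2] = [T, T, T]
r3 m[fog→φ3] = [T, T, F]
r3 m[cld→φ0] = [T, T, T]
r3 m[cld→φ3] = [T, T, T]
r3 m[snow→φ1] = [T, T, T]
r4 m[φ0→ice] = [T, T, T]
r4 m[φ0→cld] = [T, T, F]
r4 m[φ1→ice] = [T, T, T]
r4 m[φ1→snow] = [T, T, T]
r4 m[φ2→ice] = [T, F, T]
r4 m[φ2→fog] = [T, T, F]
r4 m[φ3→fog] = [T, T, T]
r4 m[φ3→cld] = [T, T, F]
r4 m[ice→φ0] = [T, F, T]
r4 m[ice→φ1] = [T, F, T]
r4 m[ice→φ2] = [T, T, T]
r4 m[fog→φ2] = [T, T, T]
r4 m[fog→φ3] = [T, T, F]
r4 m[cld→φ0] = [T, T, F]
r4 m[cld→φ3] = [T, T, F]
r4 m[snow→φ1] = [T, T, T]
r5 m[φ0→ice] = [T, T, T]
r5 m[φ0→cld] = [T, T, F]
r5 m[φ1→ice] = [T, T, T]
r5 m[φ1→snow] = [T, T, T]
r5 m[φ2→ice] = [T, F, T]
r5 m[φ2→fog] = [T, T, F]
r5 m[φ3→fog] = [T, T, T]
r5 m[φ3→cld] = [T, T, F]
r5 m[ice→φ0] = [T, F, T]
r5 m[ice→φ1] = [T, F, T]
r5 m[ice→φ2] = [T, T, T]
r5 m[fog→φ2] = [T, T, T]
r5 m[fog→φ3] = [T, T, F]
r5 m[cld→φ0] = [T, T, F]
r5 m[cld→φ3] = [T, T, F]
r5 m[snow→φ1] = [T, T, T]
fixed point reached at round 5
messages reach a fixed point at round 5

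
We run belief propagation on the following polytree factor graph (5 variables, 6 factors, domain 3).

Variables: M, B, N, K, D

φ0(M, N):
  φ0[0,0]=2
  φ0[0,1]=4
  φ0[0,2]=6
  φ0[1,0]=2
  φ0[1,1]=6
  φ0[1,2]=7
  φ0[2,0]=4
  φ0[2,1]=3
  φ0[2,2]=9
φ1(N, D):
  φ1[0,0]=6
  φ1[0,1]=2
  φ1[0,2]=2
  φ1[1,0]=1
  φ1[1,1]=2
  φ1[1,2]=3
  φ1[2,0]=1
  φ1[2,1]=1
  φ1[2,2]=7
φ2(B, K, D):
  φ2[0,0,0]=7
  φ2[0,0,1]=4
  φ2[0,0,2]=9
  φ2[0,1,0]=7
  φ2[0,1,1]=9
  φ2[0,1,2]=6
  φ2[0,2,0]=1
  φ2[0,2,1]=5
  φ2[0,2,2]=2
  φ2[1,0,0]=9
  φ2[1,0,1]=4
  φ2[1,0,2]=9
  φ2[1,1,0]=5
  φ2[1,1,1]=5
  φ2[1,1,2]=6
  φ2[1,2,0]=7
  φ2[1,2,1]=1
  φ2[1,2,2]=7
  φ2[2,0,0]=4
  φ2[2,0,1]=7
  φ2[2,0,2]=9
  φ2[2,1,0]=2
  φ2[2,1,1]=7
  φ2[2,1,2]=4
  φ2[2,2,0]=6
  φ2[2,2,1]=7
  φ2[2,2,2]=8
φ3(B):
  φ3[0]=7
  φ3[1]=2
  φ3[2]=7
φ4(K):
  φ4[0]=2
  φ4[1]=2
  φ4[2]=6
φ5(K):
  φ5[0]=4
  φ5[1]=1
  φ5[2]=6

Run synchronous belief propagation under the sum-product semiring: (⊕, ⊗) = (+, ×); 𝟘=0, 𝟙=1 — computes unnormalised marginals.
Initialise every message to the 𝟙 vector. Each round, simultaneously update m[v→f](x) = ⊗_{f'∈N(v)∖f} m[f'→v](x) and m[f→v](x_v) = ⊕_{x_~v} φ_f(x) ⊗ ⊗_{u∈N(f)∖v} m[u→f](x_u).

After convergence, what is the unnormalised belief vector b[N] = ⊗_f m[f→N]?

b[N] = [286112, 315042, 826628]

init: all messages = 𝟙 over 3 values
r1 m[φ0→M] = [12, 15, 16]
r1 m[φ0→N] = [8, 13, 22]
r1 m[φ1→N] = [10, 6, 9]
r1 m[φ1→D] = [8, 5, 12]
r1 m[φ2→B] = [50, 53, 54]
r1 m[φ2→K] = [62, 51, 44]
r1 m[φ2→D] = [48, 49, 60]
r1 m[φ3→B] = [7, 2, 7]
r1 m[φ4→K] = [2, 2, 6]
r1 m[φ5→K] = [4, 1, 6]
r1 m[M→φ0] = [1, 1, 1]
r1 m[B→φ2] = [1, 1, 1]
r1 m[B→φ3] = [1, 1, 1]
r1 m[N→φ0] = [1, 1, 1]
r1 m[N→φ1] = [1, 1, 1]
r1 m[K→φ2] = [1, 1, 1]
r1 m[K→φ4] = [1, 1, 1]
r1 m[K→φ5] = [1, 1, 1]
r1 m[D→φ1] = [1, 1, 1]
r1 m[D→φ2] = [1, 1, 1]
r2 m[φ0→M] = [12, 15, 16]
r2 m[φ0→N] = [8, 13, 22]
r2 m[φ1→N] = [10, 6, 9]
r2 m[φ1→D] = [8, 5, 12]
r2 m[φ2→B] = [50, 53, 54]
r2 m[φ2→K] = [62, 51, 44]
r2 m[φ2→D] = [48, 49, 60]
r2 m[φ3→B] = [7, 2, 7]
r2 m[φ4→K] = [2, 2, 6]
r2 m[φ5→K] = [4, 1, 6]
r2 m[M→φ0] = [1, 1, 1]
r2 m[B→φ2] = [7, 2, 7]
r2 m[B→φ3] = [50, 53, 54]
r2 m[N→φ0] = [10, 6, 9]
r2 m[N→φ1] = [8, 13, 22]
r2 m[K→φ2] = [8, 2, 36]
r2 m[K→φ4] = [248, 51, 264]
r2 m[K→φ5] = [124, 102, 264]
r2 m[D→φ1] = [48, 49, 60]
r2 m[D→φ2] = [8, 5, 12]
r3 m[φ0→M] = [98, 119, 139]
r3 m[φ0→N] = [8, 13, 22]
r3 m[φ1→N] = [506, 326, 517]
r3 m[φ1→D] = [83, 64, 209]
r3 m[φ2→B] = [3870, 7094, 8042]
r3 m[φ2→K] = [2913, 2178, 1942]
r3 m[φ2→D] = [3174, 4020, 4340]
r3 m[φ3→B] = [7, 2, 7]
r3 m[φ4→K] = [2, 2, 6]
r3 m[φ5→K] = [4, 1, 6]
r3 m[M→φ0] = [1, 1, 1]
r3 m[B→φ2] = [7, 2, 7]
r3 m[B→φ3] = [50, 53, 54]
r3 m[N→φ0] = [10, 6, 9]
r3 m[N→φ1] = [8, 13, 22]
r3 m[K→φ2] = [8, 2, 36]
r3 m[K→φ4] = [248, 51, 264]
r3 m[K→φ5] = [124, 102, 264]
r3 m[D→φ1] = [48, 49, 60]
r3 m[D→φ2] = [8, 5, 12]
r4 m[φ0→M] = [98, 119, 139]
r4 m[φ0→N] = [8, 13, 22]
r4 m[φ1→N] = [506, 326, 517]
r4 m[φ1→D] = [83, 64, 209]
r4 m[φ2→B] = [3870, 7094, 8042]
r4 m[φ2→K] = [2913, 2178, 1942]
r4 m[φ2→D] = [3174, 4020, 4340]
r4 m[φ3→B] = [7, 2, 7]
r4 m[φ4→K] = [2, 2, 6]
r4 m[φ5→K] = [4, 1, 6]
r4 m[M→φ0] = [1, 1, 1]
r4 m[B→φ2] = [7, 2, 7]
r4 m[B→φ3] = [3870, 7094, 8042]
r4 m[N→φ0] = [506, 326, 517]
r4 m[N→φ1] = [8, 13, 22]
r4 m[K→φ2] = [8, 2, 36]
r4 m[K→φ4] = [11652, 2178, 11652]
r4 m[K→φ5] = [5826, 4356, 11652]
r4 m[D→φ1] = [3174, 4020, 4340]
r4 m[D→φ2] = [83, 64, 209]
r5 m[φ0→M] = [5418, 6587, 7655]
r5 m[φ0→N] = [8, 13, 22]
r5 m[φ1→N] = [35764, 24234, 37574]
r5 m[φ1→D] = [83, 64, 209]
r5 m[φ2→B] = [56122, 102938, 118436]
r5 m[φ2→K] = [43421, 31005, 28289]
r5 m[φ2→D] = [3174, 4020, 4340]
r5 m[φ3→B] = [7, 2, 7]
r5 m[φ4→K] = [2, 2, 6]
r5 m[φ5→K] = [4, 1, 6]
r5 m[M→φ0] = [1, 1, 1]
r5 m[B→φ2] = [7, 2, 7]
r5 m[B→φ3] = [3870, 7094, 8042]
r5 m[N→φ0] = [506, 326, 517]
r5 m[N→φ1] = [8, 13, 22]
r5 m[K→φ2] = [8, 2, 36]
r5 m[K→φ4] = [11652, 2178, 11652]
r5 m[K→φ5] = [5826, 4356, 11652]
r5 m[D→φ1] = [3174, 4020, 4340]
r5 m[D→φ2] = [83, 64, 209]
r6 m[φ0→M] = [5418, 6587, 7655]
r6 m[φ0→N] = [8, 13, 22]
r6 m[φ1→N] = [35764, 24234, 37574]
r6 m[φ1→D] = [83, 64, 209]
r6 m[φ2→B] = [56122, 102938, 118436]
r6 m[φ2→K] = [43421, 31005, 28289]
r6 m[φ2→D] = [3174, 4020, 4340]
r6 m[φ3→B] = [7, 2, 7]
r6 m[φ4→K] = [2, 2, 6]
r6 m[φ5→K] = [4, 1, 6]
r6 m[M→φ0] = [1, 1, 1]
r6 m[B→φ2] = [7, 2, 7]
r6 m[B→φ3] = [56122, 102938, 118436]
r6 m[N→φ0] = [35764, 24234, 37574]
r6 m[N→φ1] = [8, 13, 22]
r6 m[K→φ2] = [8, 2, 36]
r6 m[K→φ4] = [173684, 31005, 169734]
r6 m[K→φ5] = [86842, 62010, 169734]
r6 m[D→φ1] = [3174, 4020, 4340]
r6 m[D→φ2] = [83, 64, 209]
r7 m[φ0→M] = [393908, 479950, 553924]
r7 m[φ0→N] = [8, 13, 22]
r7 m[φ1→N] = [35764, 24234, 37574]
r7 m[φ1→D] = [83, 64, 209]
r7 m[φ2→B] = [56122, 102938, 118436]
r7 m[φ2→K] = [43421, 31005, 28289]
r7 m[φ2→D] = [3174, 4020, 4340]
r7 m[φ3→B] = [7, 2, 7]
r7 m[φ4→K] = [2, 2, 6]
r7 m[φ5→K] = [4, 1, 6]
r7 m[M→φ0] = [1, 1, 1]
r7 m[B→φ2] = [7, 2, 7]
r7 m[B→φ3] = [56122, 102938, 118436]
r7 m[N→φ0] = [35764, 24234, 37574]
r7 m[N→φ1] = [8, 13, 22]
r7 m[K→φ2] = [8, 2, 36]
r7 m[K→φ4] = [173684, 31005, 169734]
r7 m[K→φ5] = [86842, 62010, 169734]
r7 m[D→φ1] = [3174, 4020, 4340]
r7 m[D→φ2] = [83, 64, 209]
r8 m[φ0→M] = [393908, 479950, 553924]
r8 m[φ0→N] = [8, 13, 22]
r8 m[φ1→N] = [35764, 24234, 37574]
r8 m[φ1→D] = [83, 64, 209]
r8 m[φ2→B] = [56122, 102938, 118436]
r8 m[φ2→K] = [43421, 31005, 28289]
r8 m[φ2→D] = [3174, 4020, 4340]
r8 m[φ3→B] = [7, 2, 7]
r8 m[φ4→K] = [2, 2, 6]
r8 m[φ5→K] = [4, 1, 6]
r8 m[M→φ0] = [1, 1, 1]
r8 m[B→φ2] = [7, 2, 7]
r8 m[B→φ3] = [56122, 102938, 118436]
r8 m[N→φ0] = [35764, 24234, 37574]
r8 m[N→φ1] = [8, 13, 22]
r8 m[K→φ2] = [8, 2, 36]
r8 m[K→φ4] = [173684, 31005, 169734]
r8 m[K→φ5] = [86842, 62010, 169734]
r8 m[D→φ1] = [3174, 4020, 4340]
r8 m[D→φ2] = [83, 64, 209]
fixed point reached at round 8
b[N] = ⊗ incoming = [286112, 315042, 826628]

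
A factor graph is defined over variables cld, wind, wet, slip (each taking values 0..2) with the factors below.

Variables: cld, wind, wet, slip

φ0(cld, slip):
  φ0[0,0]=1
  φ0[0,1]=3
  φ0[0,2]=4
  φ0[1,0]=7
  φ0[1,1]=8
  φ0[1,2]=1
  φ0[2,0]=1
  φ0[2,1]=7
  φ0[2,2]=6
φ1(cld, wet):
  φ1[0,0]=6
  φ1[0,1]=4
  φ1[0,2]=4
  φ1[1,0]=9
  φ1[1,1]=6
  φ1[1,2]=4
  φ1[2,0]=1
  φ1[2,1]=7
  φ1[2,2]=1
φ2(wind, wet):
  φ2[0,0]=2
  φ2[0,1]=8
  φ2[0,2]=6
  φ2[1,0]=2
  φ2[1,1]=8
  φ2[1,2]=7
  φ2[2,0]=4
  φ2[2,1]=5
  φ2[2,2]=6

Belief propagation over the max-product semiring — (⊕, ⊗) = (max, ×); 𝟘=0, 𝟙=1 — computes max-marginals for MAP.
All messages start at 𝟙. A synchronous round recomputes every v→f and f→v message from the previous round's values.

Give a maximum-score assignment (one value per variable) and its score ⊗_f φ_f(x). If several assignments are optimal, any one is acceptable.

init: all messages = 𝟙 over 3 values
r1 m[φ0→cld] = [4, 8, 7]
r1 m[φ0→slip] = [7, 8, 6]
r1 m[φ1→cld] = [6, 9, 7]
r1 m[φ1→wet] = [9, 7, 4]
r1 m[φ2→wind] = [8, 8, 6]
r1 m[φ2→wet] = [4, 8, 7]
r1 m[cld→φ0] = [1, 1, 1]
r1 m[cld→φ1] = [1, 1, 1]
r1 m[wind→φ2] = [1, 1, 1]
r1 m[wet→φ1] = [1, 1, 1]
r1 m[wet→φ2] = [1, 1, 1]
r1 m[slip→φ0] = [1, 1, 1]
r2 m[φ0→cld] = [4, 8, 7]
r2 m[φ0→slip] = [7, 8, 6]
r2 m[φ1→cld] = [6, 9, 7]
r2 m[φ1→wet] = [9, 7, 4]
r2 m[φ2→wind] = [8, 8, 6]
r2 m[φ2→wet] = [4, 8, 7]
r2 m[cld→φ0] = [6, 9, 7]
r2 m[cld→φ1] = [4, 8, 7]
r2 m[wind→φ2] = [1, 1, 1]
r2 m[wet→φ1] = [4, 8, 7]
r2 m[wet→φ2] = [9, 7, 4]
r2 m[slip→φ0] = [1, 1, 1]
r3 m[φ0→cld] = [4, 8, 7]
r3 m[φ0→slip] = [63, 72, 42]
r3 m[φ1→cld] = [32, 48, 56]
r3 m[φ1→wet] = [72, 49, 32]
r3 m[φ2→wind] = [56, 56, 36]
r3 m[φ2→wet] = [4, 8, 7]
r3 m[cld→φ0] = [6, 9, 7]
r3 m[cld→φ1] = [4, 8, 7]
r3 m[wind→φ2] = [1, 1, 1]
r3 m[wet→φ1] = [4, 8, 7]
r3 m[wet→φ2] = [9, 7, 4]
r3 m[slip→φ0] = [1, 1, 1]
r4 m[φ0→cld] = [4, 8, 7]
r4 m[φ0→slip] = [63, 72, 42]
r4 m[φ1→cld] = [32, 48, 56]
r4 m[φ1→wet] = [72, 49, 32]
r4 m[φ2→wind] = [56, 56, 36]
r4 m[φ2→wet] = [4, 8, 7]
r4 m[cld→φ0] = [32, 48, 56]
r4 m[cld→φ1] = [4, 8, 7]
r4 m[wind→φ2] = [1, 1, 1]
r4 m[wet→φ1] = [4, 8, 7]
r4 m[wet→φ2] = [72, 49, 32]
r4 m[slip→φ0] = [1, 1, 1]
r5 m[φ0→cld] = [4, 8, 7]
r5 m[φ0→slip] = [336, 392, 336]
r5 m[φ1→cld] = [32, 48, 56]
r5 m[φ1→wet] = [72, 49, 32]
r5 m[φ2→wind] = [392, 392, 288]
r5 m[φ2→wet] = [4, 8, 7]
r5 m[cld→φ0] = [32, 48, 56]
r5 m[cld→φ1] = [4, 8, 7]
r5 m[wind→φ2] = [1, 1, 1]
r5 m[wet→φ1] = [4, 8, 7]
r5 m[wet→φ2] = [72, 49, 32]
r5 m[slip→φ0] = [1, 1, 1]
r6 m[φ0→cld] = [4, 8, 7]
r6 m[φ0→slip] = [336, 392, 336]
r6 m[φ1→cld] = [32, 48, 56]
r6 m[φ1→wet] = [72, 49, 32]
r6 m[φ2→wind] = [392, 392, 288]
r6 m[φ2→wet] = [4, 8, 7]
r6 m[cld→φ0] = [32, 48, 56]
r6 m[cld→φ1] = [4, 8, 7]
r6 m[wind→φ2] = [1, 1, 1]
r6 m[wet→φ1] = [4, 8, 7]
r6 m[wet→φ2] = [72, 49, 32]
r6 m[slip→φ0] = [1, 1, 1]
fixed point reached at round 6
traceback from cld: (cld=2, wind=0, wet=1, slip=1), score=392

assignment: (cld=2, wind=0, wet=1, slip=1); score = 392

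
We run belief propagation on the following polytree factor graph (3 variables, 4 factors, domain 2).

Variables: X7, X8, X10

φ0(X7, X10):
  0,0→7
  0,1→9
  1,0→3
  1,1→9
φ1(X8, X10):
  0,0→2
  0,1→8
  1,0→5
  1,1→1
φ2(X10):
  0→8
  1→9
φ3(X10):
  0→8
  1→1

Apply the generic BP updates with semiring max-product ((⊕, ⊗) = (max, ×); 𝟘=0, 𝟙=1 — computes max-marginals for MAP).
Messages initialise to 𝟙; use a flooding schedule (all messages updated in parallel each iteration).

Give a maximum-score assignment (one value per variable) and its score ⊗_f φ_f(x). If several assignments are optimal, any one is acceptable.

assignment: (X7=0, X8=1, X10=0); score = 2240

init: all messages = 𝟙 over 2 values
r1 m[φ0→X7] = [9, 9]
r1 m[φ0→X10] = [7, 9]
r1 m[φ1→X8] = [8, 5]
r1 m[φ1→X10] = [5, 8]
r1 m[φ2→X10] = [8, 9]
r1 m[φ3→X10] = [8, 1]
r1 m[X7→φ0] = [1, 1]
r1 m[X8→φ1] = [1, 1]
r1 m[X10→φ0] = [1, 1]
r1 m[X10→φ1] = [1, 1]
r1 m[X10→φ2] = [1, 1]
r1 m[X10→φ3] = [1, 1]
r2 m[φ0→X7] = [9, 9]
r2 m[φ0→X10] = [7, 9]
r2 m[φ1→X8] = [8, 5]
r2 m[φ1→X10] = [5, 8]
r2 m[φ2→X10] = [8, 9]
r2 m[φ3→X10] = [8, 1]
r2 m[X7→φ0] = [1, 1]
r2 m[X8→φ1] = [1, 1]
r2 m[X10→φ0] = [320, 72]
r2 m[X10→φ1] = [448, 81]
r2 m[X10→φ2] = [280, 72]
r2 m[X10→φ3] = [280, 648]
r3 m[φ0→X7] = [2240, 960]
r3 m[φ0→X10] = [7, 9]
r3 m[φ1→X8] = [896, 2240]
r3 m[φ1→X10] = [5, 8]
r3 m[φ2→X10] = [8, 9]
r3 m[φ3→X10] = [8, 1]
r3 m[X7→φ0] = [1, 1]
r3 m[X8→φ1] = [1, 1]
r3 m[X10→φ0] = [320, 72]
r3 m[X10→φ1] = [448, 81]
r3 m[X10→φ2] = [280, 72]
r3 m[X10→φ3] = [280, 648]
r4 m[φ0→X7] = [2240, 960]
r4 m[φ0→X10] = [7, 9]
r4 m[φ1→X8] = [896, 2240]
r4 m[φ1→X10] = [5, 8]
r4 m[φ2→X10] = [8, 9]
r4 m[φ3→X10] = [8, 1]
r4 m[X7→φ0] = [1, 1]
r4 m[X8→φ1] = [1, 1]
r4 m[X10→φ0] = [320, 72]
r4 m[X10→φ1] = [448, 81]
r4 m[X10→φ2] = [280, 72]
r4 m[X10→φ3] = [280, 648]
fixed point reached at round 4
traceback from X7: (X7=0, X8=1, X10=0), score=2240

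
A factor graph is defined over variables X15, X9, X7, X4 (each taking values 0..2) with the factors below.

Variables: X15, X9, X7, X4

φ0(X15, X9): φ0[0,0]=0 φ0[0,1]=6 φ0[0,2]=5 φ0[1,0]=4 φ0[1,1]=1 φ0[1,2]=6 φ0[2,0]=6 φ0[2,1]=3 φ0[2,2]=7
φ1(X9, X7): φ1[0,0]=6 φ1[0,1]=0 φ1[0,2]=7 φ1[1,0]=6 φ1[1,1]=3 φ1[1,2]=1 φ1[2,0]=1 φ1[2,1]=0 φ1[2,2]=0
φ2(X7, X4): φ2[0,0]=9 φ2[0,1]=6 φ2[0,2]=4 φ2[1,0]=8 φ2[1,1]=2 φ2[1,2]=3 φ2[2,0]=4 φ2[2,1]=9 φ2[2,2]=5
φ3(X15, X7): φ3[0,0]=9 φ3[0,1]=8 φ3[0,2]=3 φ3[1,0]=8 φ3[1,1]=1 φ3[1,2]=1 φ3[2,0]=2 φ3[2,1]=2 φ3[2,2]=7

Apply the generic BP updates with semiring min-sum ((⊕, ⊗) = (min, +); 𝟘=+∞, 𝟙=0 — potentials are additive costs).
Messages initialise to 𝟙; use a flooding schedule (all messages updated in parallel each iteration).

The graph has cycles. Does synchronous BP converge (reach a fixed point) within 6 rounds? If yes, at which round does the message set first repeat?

init: all messages = 𝟙 over 3 values
r1 m[φ0→X15] = [0, 1, 3]
r1 m[φ0→X9] = [0, 1, 5]
r1 m[φ1→X9] = [0, 1, 0]
r1 m[φ1→X7] = [1, 0, 0]
r1 m[φ2→X7] = [4, 2, 4]
r1 m[φ2→X4] = [4, 2, 3]
r1 m[φ3→X15] = [3, 1, 2]
r1 m[φ3→X7] = [2, 1, 1]
r1 m[X15→φ0] = [0, 0, 0]
r1 m[X15→φ3] = [0, 0, 0]
r1 m[X9→φ0] = [0, 0, 0]
r1 m[X9→φ1] = [0, 0, 0]
r1 m[X7→φ1] = [0, 0, 0]
r1 m[X7→φ2] = [0, 0, 0]
r1 m[X7→φ3] = [0, 0, 0]
r1 m[X4→φ2] = [0, 0, 0]
r2 m[φ0→X15] = [0, 1, 3]
r2 m[φ0→X9] = [0, 1, 5]
r2 m[φ1→X9] = [0, 1, 0]
r2 m[φ1→X7] = [1, 0, 0]
r2 m[φ2→X7] = [4, 2, 4]
r2 m[φ2→X4] = [4, 2, 3]
r2 m[φ3→X15] = [3, 1, 2]
r2 m[φ3→X7] = [2, 1, 1]
r2 m[X15→φ0] = [3, 1, 2]
r2 m[X15→φ3] = [0, 1, 3]
r2 m[X9→φ0] = [0, 1, 0]
r2 m[X9→φ1] = [0, 1, 5]
r2 m[X7→φ1] = [6, 3, 5]
r2 m[X7→φ2] = [3, 1, 1]
r2 m[X7→φ3] = [5, 2, 4]
r2 m[X4→φ2] = [0, 0, 0]
r3 m[φ0→X15] = [0, 2, 4]
r3 m[φ0→X9] = [3, 2, 7]
r3 m[φ1→X9] = [3, 6, 3]
r3 m[φ1→X7] = [6, 0, 2]
r3 m[φ2→X7] = [4, 2, 4]
r3 m[φ2→X4] = [5, 3, 4]
r3 m[φ3→X15] = [7, 3, 4]
r3 m[φ3→X7] = [5, 2, 2]
r3 m[X15→φ0] = [3, 1, 2]
r3 m[X15→φ3] = [0, 1, 3]
r3 m[X9→φ0] = [0, 1, 0]
r3 m[X9→φ1] = [0, 1, 5]
r3 m[X7→φ1] = [6, 3, 5]
r3 m[X7→φ2] = [3, 1, 1]
r3 m[X7→φ3] = [5, 2, 4]
r3 m[X4→φ2] = [0, 0, 0]
r4 m[φ0→X15] = [0, 2, 4]
r4 m[φ0→X9] = [3, 2, 7]
r4 m[φ1→X9] = [3, 6, 3]
r4 m[φ1→X7] = [6, 0, 2]
r4 m[φ2→X7] = [4, 2, 4]
r4 m[φ2→X4] = [5, 3, 4]
r4 m[φ3→X15] = [7, 3, 4]
r4 m[φ3→X7] = [5, 2, 2]
r4 m[X15→φ0] = [7, 3, 4]
r4 m[X15→φ3] = [0, 2, 4]
r4 m[X9→φ0] = [3, 6, 3]
r4 m[X9→φ1] = [3, 2, 7]
r4 m[X7→φ1] = [9, 4, 6]
r4 m[X7→φ2] = [11, 2, 4]
r4 m[X7→φ3] = [10, 2, 6]
r4 m[X4→φ2] = [0, 0, 0]
r5 m[φ0→X15] = [3, 7, 9]
r5 m[φ0→X9] = [7, 4, 9]
r5 m[φ1→X9] = [4, 7, 4]
r5 m[φ1→X7] = [8, 3, 3]
r5 m[φ2→X7] = [4, 2, 4]
r5 m[φ2→X4] = [8, 4, 5]
r5 m[φ3→X15] = [9, 3, 4]
r5 m[φ3→X7] = [6, 3, 3]
r5 m[X15→φ0] = [7, 3, 4]
r5 m[X15→φ3] = [0, 2, 4]
r5 m[X9→φ0] = [3, 6, 3]
r5 m[X9→φ1] = [3, 2, 7]
r5 m[X7→φ1] = [9, 4, 6]
r5 m[X7→φ2] = [11, 2, 4]
r5 m[X7→φ3] = [10, 2, 6]
r5 m[X4→φ2] = [0, 0, 0]
r6 m[φ0→X15] = [3, 7, 9]
r6 m[φ0→X9] = [7, 4, 9]
r6 m[φ1→X9] = [4, 7, 4]
r6 m[φ1→X7] = [8, 3, 3]
r6 m[φ2→X7] = [4, 2, 4]
r6 m[φ2→X4] = [8, 4, 5]
r6 m[φ3→X15] = [9, 3, 4]
r6 m[φ3→X7] = [6, 3, 3]
r6 m[X15→φ0] = [9, 3, 4]
r6 m[X15→φ3] = [3, 7, 9]
r6 m[X9→φ0] = [4, 7, 4]
r6 m[X9→φ1] = [7, 4, 9]
r6 m[X7→φ1] = [10, 5, 7]
r6 m[X7→φ2] = [14, 6, 6]
r6 m[X7→φ3] = [12, 5, 7]
r6 m[X4→φ2] = [0, 0, 0]
no fixed point within 6 rounds

NOT CONVERGED within 6 rounds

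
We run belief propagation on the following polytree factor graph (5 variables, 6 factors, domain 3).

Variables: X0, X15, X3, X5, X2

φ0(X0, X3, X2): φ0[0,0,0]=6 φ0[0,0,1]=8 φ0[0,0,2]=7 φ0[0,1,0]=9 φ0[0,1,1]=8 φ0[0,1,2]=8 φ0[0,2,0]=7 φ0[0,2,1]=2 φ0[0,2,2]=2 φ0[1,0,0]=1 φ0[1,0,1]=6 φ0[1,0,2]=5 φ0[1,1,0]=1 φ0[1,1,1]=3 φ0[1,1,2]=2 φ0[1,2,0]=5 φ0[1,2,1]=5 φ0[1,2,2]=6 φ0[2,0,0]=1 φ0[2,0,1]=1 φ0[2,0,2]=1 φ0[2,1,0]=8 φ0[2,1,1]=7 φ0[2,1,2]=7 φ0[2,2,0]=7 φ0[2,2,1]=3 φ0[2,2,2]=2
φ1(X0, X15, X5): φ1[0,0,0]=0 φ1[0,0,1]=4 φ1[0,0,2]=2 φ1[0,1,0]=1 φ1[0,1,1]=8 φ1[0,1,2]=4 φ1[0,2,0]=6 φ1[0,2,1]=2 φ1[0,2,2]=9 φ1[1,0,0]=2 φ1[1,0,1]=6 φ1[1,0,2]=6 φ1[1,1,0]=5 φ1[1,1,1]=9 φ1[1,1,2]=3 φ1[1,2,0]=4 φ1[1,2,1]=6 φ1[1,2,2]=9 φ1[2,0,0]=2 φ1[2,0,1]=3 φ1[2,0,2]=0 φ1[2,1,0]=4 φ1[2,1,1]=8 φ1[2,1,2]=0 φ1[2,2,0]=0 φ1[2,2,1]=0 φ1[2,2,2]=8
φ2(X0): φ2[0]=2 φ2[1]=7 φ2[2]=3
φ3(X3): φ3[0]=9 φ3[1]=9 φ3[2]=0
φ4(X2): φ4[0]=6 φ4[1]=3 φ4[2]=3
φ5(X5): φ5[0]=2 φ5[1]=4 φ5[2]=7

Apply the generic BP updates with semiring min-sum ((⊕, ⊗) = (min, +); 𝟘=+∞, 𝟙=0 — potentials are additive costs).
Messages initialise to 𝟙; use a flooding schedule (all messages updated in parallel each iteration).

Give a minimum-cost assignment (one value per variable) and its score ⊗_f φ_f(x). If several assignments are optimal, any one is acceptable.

assignment: (X0=0, X15=0, X3=2, X5=0, X2=1); score = 9

init: all messages = 𝟙 over 3 values
r1 m[φ0→X0] = [2, 1, 1]
r1 m[φ0→X3] = [1, 1, 2]
r1 m[φ0→X2] = [1, 1, 1]
r1 m[φ1→X0] = [0, 2, 0]
r1 m[φ1→X15] = [0, 0, 0]
r1 m[φ1→X5] = [0, 0, 0]
r1 m[φ2→X0] = [2, 7, 3]
r1 m[φ3→X3] = [9, 9, 0]
r1 m[φ4→X2] = [6, 3, 3]
r1 m[φ5→X5] = [2, 4, 7]
r1 m[X0→φ0] = [0, 0, 0]
r1 m[X0→φ1] = [0, 0, 0]
r1 m[X0→φ2] = [0, 0, 0]
r1 m[X15→φ1] = [0, 0, 0]
r1 m[X3→φ0] = [0, 0, 0]
r1 m[X3→φ3] = [0, 0, 0]
r1 m[X5→φ1] = [0, 0, 0]
r1 m[X5→φ5] = [0, 0, 0]
r1 m[X2→φ0] = [0, 0, 0]
r1 m[X2→φ4] = [0, 0, 0]
r2 m[φ0→X0] = [2, 1, 1]
r2 m[φ0→X3] = [1, 1, 2]
r2 m[φ0→X2] = [1, 1, 1]
r2 m[φ1→X0] = [0, 2, 0]
r2 m[φ1→X15] = [0, 0, 0]
r2 m[φ1→X5] = [0, 0, 0]
r2 m[φ2→X0] = [2, 7, 3]
r2 m[φ3→X3] = [9, 9, 0]
r2 m[φ4→X2] = [6, 3, 3]
r2 m[φ5→X5] = [2, 4, 7]
r2 m[X0→φ0] = [2, 9, 3]
r2 m[X0→φ1] = [4, 8, 4]
r2 m[X0→φ2] = [2, 3, 1]
r2 m[X15→φ1] = [0, 0, 0]
r2 m[X3→φ0] = [9, 9, 0]
r2 m[X3→φ3] = [1, 1, 2]
r2 m[X5→φ1] = [2, 4, 7]
r2 m[X5→φ5] = [0, 0, 0]
r2 m[X2→φ0] = [6, 3, 3]
r2 m[X2→φ4] = [1, 1, 1]
r3 m[φ0→X0] = [5, 8, 5]
r3 m[φ0→X3] = [7, 13, 7]
r3 m[φ0→X2] = [9, 4, 4]
r3 m[φ1→X0] = [2, 4, 2]
r3 m[φ1→X15] = [6, 7, 6]
r3 m[φ1→X5] = [4, 4, 4]
r3 m[φ2→X0] = [2, 7, 3]
r3 m[φ3→X3] = [9, 9, 0]
r3 m[φ4→X2] = [6, 3, 3]
r3 m[φ5→X5] = [2, 4, 7]
r3 m[X0→φ0] = [2, 9, 3]
r3 m[X0→φ1] = [4, 8, 4]
r3 m[X0→φ2] = [2, 3, 1]
r3 m[X15→φ1] = [0, 0, 0]
r3 m[X3→φ0] = [9, 9, 0]
r3 m[X3→φ3] = [1, 1, 2]
r3 m[X5→φ1] = [2, 4, 7]
r3 m[X5→φ5] = [0, 0, 0]
r3 m[X2→φ0] = [6, 3, 3]
r3 m[X2→φ4] = [1, 1, 1]
r4 m[φ0→X0] = [5, 8, 5]
r4 m[φ0→X3] = [7, 13, 7]
r4 m[φ0→X2] = [9, 4, 4]
r4 m[φ1→X0] = [2, 4, 2]
r4 m[φ1→X15] = [6, 7, 6]
r4 m[φ1→X5] = [4, 4, 4]
r4 m[φ2→X0] = [2, 7, 3]
r4 m[φ3→X3] = [9, 9, 0]
r4 m[φ4→X2] = [6, 3, 3]
r4 m[φ5→X5] = [2, 4, 7]
r4 m[X0→φ0] = [4, 11, 5]
r4 m[X0→φ1] = [7, 15, 8]
r4 m[X0→φ2] = [7, 12, 7]
r4 m[X15→φ1] = [0, 0, 0]
r4 m[X3→φ0] = [9, 9, 0]
r4 m[X3→φ3] = [7, 13, 7]
r4 m[X5→φ1] = [2, 4, 7]
r4 m[X5→φ5] = [4, 4, 4]
r4 m[X2→φ0] = [6, 3, 3]
r4 m[X2→φ4] = [9, 4, 4]
r5 m[φ0→X0] = [5, 8, 5]
r5 m[φ0→X3] = [9, 15, 9]
r5 m[φ0→X2] = [11, 6, 6]
r5 m[φ1→X0] = [2, 4, 2]
r5 m[φ1→X15] = [9, 10, 10]
r5 m[φ1→X5] = [7, 8, 8]
r5 m[φ2→X0] = [2, 7, 3]
r5 m[φ3→X3] = [9, 9, 0]
r5 m[φ4→X2] = [6, 3, 3]
r5 m[φ5→X5] = [2, 4, 7]
r5 m[X0→φ0] = [4, 11, 5]
r5 m[X0→φ1] = [7, 15, 8]
r5 m[X0→φ2] = [7, 12, 7]
r5 m[X15→φ1] = [0, 0, 0]
r5 m[X3→φ0] = [9, 9, 0]
r5 m[X3→φ3] = [7, 13, 7]
r5 m[X5→φ1] = [2, 4, 7]
r5 m[X5→φ5] = [4, 4, 4]
r5 m[X2→φ0] = [6, 3, 3]
r5 m[X2→φ4] = [9, 4, 4]
r6 m[φ0→X0] = [5, 8, 5]
r6 m[φ0→X3] = [9, 15, 9]
r6 m[φ0→X2] = [11, 6, 6]
r6 m[φ1→X0] = [2, 4, 2]
r6 m[φ1→X15] = [9, 10, 10]
r6 m[φ1→X5] = [7, 8, 8]
r6 m[φ2→X0] = [2, 7, 3]
r6 m[φ3→X3] = [9, 9, 0]
r6 m[φ4→X2] = [6, 3, 3]
r6 m[φ5→X5] = [2, 4, 7]
r6 m[X0→φ0] = [4, 11, 5]
r6 m[X0→φ1] = [7, 15, 8]
r6 m[X0→φ2] = [7, 12, 7]
r6 m[X15→φ1] = [0, 0, 0]
r6 m[X3→φ0] = [9, 9, 0]
r6 m[X3→φ3] = [9, 15, 9]
r6 m[X5→φ1] = [2, 4, 7]
r6 m[X5→φ5] = [7, 8, 8]
r6 m[X2→φ0] = [6, 3, 3]
r6 m[X2→φ4] = [11, 6, 6]
r7 m[φ0→X0] = [5, 8, 5]
r7 m[φ0→X3] = [9, 15, 9]
r7 m[φ0→X2] = [11, 6, 6]
r7 m[φ1→X0] = [2, 4, 2]
r7 m[φ1→X15] = [9, 10, 10]
r7 m[φ1→X5] = [7, 8, 8]
r7 m[φ2→X0] = [2, 7, 3]
r7 m[φ3→X3] = [9, 9, 0]
r7 m[φ4→X2] = [6, 3, 3]
r7 m[φ5→X5] = [2, 4, 7]
r7 m[X0→φ0] = [4, 11, 5]
r7 m[X0→φ1] = [7, 15, 8]
r7 m[X0→φ2] = [7, 12, 7]
r7 m[X15→φ1] = [0, 0, 0]
r7 m[X3→φ0] = [9, 9, 0]
r7 m[X3→φ3] = [9, 15, 9]
r7 m[X5→φ1] = [2, 4, 7]
r7 m[X5→φ5] = [7, 8, 8]
r7 m[X2→φ0] = [6, 3, 3]
r7 m[X2→φ4] = [11, 6, 6]
fixed point reached at round 7
traceback from X0: (X0=0, X15=0, X3=2, X5=0, X2=1), score=9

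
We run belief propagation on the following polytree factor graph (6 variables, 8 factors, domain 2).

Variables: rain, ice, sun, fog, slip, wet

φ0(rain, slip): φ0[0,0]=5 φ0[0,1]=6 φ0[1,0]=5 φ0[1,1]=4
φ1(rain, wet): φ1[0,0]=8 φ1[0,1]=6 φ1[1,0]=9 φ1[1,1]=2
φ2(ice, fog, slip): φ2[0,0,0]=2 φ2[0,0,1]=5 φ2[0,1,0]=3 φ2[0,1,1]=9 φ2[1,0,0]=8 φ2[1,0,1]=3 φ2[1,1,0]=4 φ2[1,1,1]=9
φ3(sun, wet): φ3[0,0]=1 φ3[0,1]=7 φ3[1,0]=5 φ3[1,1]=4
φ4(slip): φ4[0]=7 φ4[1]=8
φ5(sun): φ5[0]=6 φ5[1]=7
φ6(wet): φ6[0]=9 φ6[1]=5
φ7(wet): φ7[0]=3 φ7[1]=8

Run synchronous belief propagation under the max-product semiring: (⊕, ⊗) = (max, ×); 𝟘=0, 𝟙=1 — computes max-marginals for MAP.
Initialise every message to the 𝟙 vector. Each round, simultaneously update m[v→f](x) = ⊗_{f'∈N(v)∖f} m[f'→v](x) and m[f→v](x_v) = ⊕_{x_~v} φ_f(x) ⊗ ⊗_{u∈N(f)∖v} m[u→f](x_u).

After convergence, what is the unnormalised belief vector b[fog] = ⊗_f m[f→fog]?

b[fog] = [2822400, 4354560]

init: all messages = 𝟙 over 2 values
r1 m[φ0→rain] = [6, 5]
r1 m[φ0→slip] = [5, 6]
r1 m[φ1→rain] = [8, 9]
r1 m[φ1→wet] = [9, 6]
r1 m[φ2→ice] = [9, 9]
r1 m[φ2→fog] = [8, 9]
r1 m[φ2→slip] = [8, 9]
r1 m[φ3→sun] = [7, 5]
r1 m[φ3→wet] = [5, 7]
r1 m[φ4→slip] = [7, 8]
r1 m[φ5→sun] = [6, 7]
r1 m[φ6→wet] = [9, 5]
r1 m[φ7→wet] = [3, 8]
r1 m[rain→φ0] = [1, 1]
r1 m[rain→φ1] = [1, 1]
r1 m[ice→φ2] = [1, 1]
r1 m[sun→φ3] = [1, 1]
r1 m[sun→φ5] = [1, 1]
r1 m[fog→φ2] = [1, 1]
r1 m[slip→φ0] = [1, 1]
r1 m[slip→φ2] = [1, 1]
r1 m[slip→φ4] = [1, 1]
r1 m[wet→φ1] = [1, 1]
r1 m[wet→φ3] = [1, 1]
r1 m[wet→φ6] = [1, 1]
r1 m[wet→φ7] = [1, 1]
r2 m[φ0→rain] = [6, 5]
r2 m[φ0→slip] = [5, 6]
r2 m[φ1→rain] = [8, 9]
r2 m[φ1→wet] = [9, 6]
r2 m[φ2→ice] = [9, 9]
r2 m[φ2→fog] = [8, 9]
r2 m[φ2→slip] = [8, 9]
r2 m[φ3→sun] = [7, 5]
r2 m[φ3→wet] = [5, 7]
r2 m[φ4→slip] = [7, 8]
r2 m[φ5→sun] = [6, 7]
r2 m[φ6→wet] = [9, 5]
r2 m[φ7→wet] = [3, 8]
r2 m[rain→φ0] = [8, 9]
r2 m[rain→φ1] = [6, 5]
r2 m[ice→φ2] = [1, 1]
r2 m[sun→φ3] = [6, 7]
r2 m[sun→φ5] = [7, 5]
r2 m[fog→φ2] = [1, 1]
r2 m[slip→φ0] = [56, 72]
r2 m[slip→φ2] = [35, 48]
r2 m[slip→φ4] = [40, 54]
r2 m[wet→φ1] = [135, 280]
r2 m[wet→φ3] = [243, 240]
r2 m[wet→φ6] = [135, 336]
r2 m[wet→φ7] = [405, 210]
r3 m[φ0→rain] = [432, 288]
r3 m[φ0→slip] = [45, 48]
r3 m[φ1→rain] = [1680, 1215]
r3 m[φ1→wet] = [48, 36]
r3 m[φ2→ice] = [432, 432]
r3 m[φ2→fog] = [280, 432]
r3 m[φ2→slip] = [8, 9]
r3 m[φ3→sun] = [1680, 1215]
r3 m[φ3→wet] = [35, 42]
r3 m[φ4→slip] = [7, 8]
r3 m[φ5→sun] = [6, 7]
r3 m[φ6→wet] = [9, 5]
r3 m[φ7→wet] = [3, 8]
r3 m[rain→φ0] = [8, 9]
r3 m[rain→φ1] = [6, 5]
r3 m[ice→φ2] = [1, 1]
r3 m[sun→φ3] = [6, 7]
r3 m[sun→φ5] = [7, 5]
r3 m[fog→φ2] = [1, 1]
r3 m[slip→φ0] = [56, 72]
r3 m[slip→φ2] = [35, 48]
r3 m[slip→φ4] = [40, 54]
r3 m[wet→φ1] = [135, 280]
r3 m[wet→φ3] = [243, 240]
r3 m[wet→φ6] = [135, 336]
r3 m[wet→φ7] = [405, 210]
r4 m[φ0→rain] = [432, 288]
r4 m[φ0→slip] = [45, 48]
r4 m[φ1→rain] = [1680, 1215]
r4 m[φ1→wet] = [48, 36]
r4 m[φ2→ice] = [432, 432]
r4 m[φ2→fog] = [280, 432]
r4 m[φ2→slip] = [8, 9]
r4 m[φ3→sun] = [1680, 1215]
r4 m[φ3→wet] = [35, 42]
r4 m[φ4→slip] = [7, 8]
r4 m[φ5→sun] = [6, 7]
r4 m[φ6→wet] = [9, 5]
r4 m[φ7→wet] = [3, 8]
r4 m[rain→φ0] = [1680, 1215]
r4 m[rain→φ1] = [432, 288]
r4 m[ice→φ2] = [1, 1]
r4 m[sun→φ3] = [6, 7]
r4 m[sun→φ5] = [1680, 1215]
r4 m[fog→φ2] = [1, 1]
r4 m[slip→φ0] = [56, 72]
r4 m[slip→φ2] = [315, 384]
r4 m[slip→φ4] = [360, 432]
r4 m[wet→φ1] = [945, 1680]
r4 m[wet→φ3] = [1296, 1440]
r4 m[wet→φ6] = [5040, 12096]
r4 m[wet→φ7] = [15120, 7560]
r5 m[φ0→rain] = [432, 288]
r5 m[φ0→slip] = [8400, 10080]
r5 m[φ1→rain] = [10080, 8505]
r5 m[φ1→wet] = [3456, 2592]
r5 m[φ2→ice] = [3456, 3456]
r5 m[φ2→fog] = [2520, 3456]
r5 m[φ2→slip] = [8, 9]
r5 m[φ3→sun] = [10080, 6480]
r5 m[φ3→wet] = [35, 42]
r5 m[φ4→slip] = [7, 8]
r5 m[φ5→sun] = [6, 7]
r5 m[φ6→wet] = [9, 5]
r5 m[φ7→wet] = [3, 8]
r5 m[rain→φ0] = [1680, 1215]
r5 m[rain→φ1] = [432, 288]
r5 m[ice→φ2] = [1, 1]
r5 m[sun→φ3] = [6, 7]
r5 m[sun→φ5] = [1680, 1215]
r5 m[fog→φ2] = [1, 1]
r5 m[slip→φ0] = [56, 72]
r5 m[slip→φ2] = [315, 384]
r5 m[slip→φ4] = [360, 432]
r5 m[wet→φ1] = [945, 1680]
r5 m[wet→φ3] = [1296, 1440]
r5 m[wet→φ6] = [5040, 12096]
r5 m[wet→φ7] = [15120, 7560]
r6 m[φ0→rain] = [432, 288]
r6 m[φ0→slip] = [8400, 10080]
r6 m[φ1→rain] = [10080, 8505]
r6 m[φ1→wet] = [3456, 2592]
r6 m[φ2→ice] = [3456, 3456]
r6 m[φ2→fog] = [2520, 3456]
r6 m[φ2→slip] = [8, 9]
r6 m[φ3→sun] = [10080, 6480]
r6 m[φ3→wet] = [35, 42]
r6 m[φ4→slip] = [7, 8]
r6 m[φ5→sun] = [6, 7]
r6 m[φ6→wet] = [9, 5]
r6 m[φ7→wet] = [3, 8]
r6 m[rain→φ0] = [10080, 8505]
r6 m[rain→φ1] = [432, 288]
r6 m[ice→φ2] = [1, 1]
r6 m[sun→φ3] = [6, 7]
r6 m[sun→φ5] = [10080, 6480]
r6 m[fog→φ2] = [1, 1]
r6 m[slip→φ0] = [56, 72]
r6 m[slip→φ2] = [58800, 80640]
r6 m[slip→φ4] = [67200, 90720]
r6 m[wet→φ1] = [945, 1680]
r6 m[wet→φ3] = [93312, 103680]
r6 m[wet→φ6] = [362880, 870912]
r6 m[wet→φ7] = [1088640, 544320]
r7 m[φ0→rain] = [432, 288]
r7 m[φ0→slip] = [50400, 60480]
r7 m[φ1→rain] = [10080, 8505]
r7 m[φ1→wet] = [3456, 2592]
r7 m[φ2→ice] = [725760, 725760]
r7 m[φ2→fog] = [470400, 725760]
r7 m[φ2→slip] = [8, 9]
r7 m[φ3→sun] = [725760, 466560]
r7 m[φ3→wet] = [35, 42]
r7 m[φ4→slip] = [7, 8]
r7 m[φ5→sun] = [6, 7]
r7 m[φ6→wet] = [9, 5]
r7 m[φ7→wet] = [3, 8]
r7 m[rain→φ0] = [10080, 8505]
r7 m[rain→φ1] = [432, 288]
r7 m[ice→φ2] = [1, 1]
r7 m[sun→φ3] = [6, 7]
r7 m[sun→φ5] = [10080, 6480]
r7 m[fog→φ2] = [1, 1]
r7 m[slip→φ0] = [56, 72]
r7 m[slip→φ2] = [58800, 80640]
r7 m[slip→φ4] = [67200, 90720]
r7 m[wet→φ1] = [945, 1680]
r7 m[wet→φ3] = [93312, 103680]
r7 m[wet→φ6] = [362880, 870912]
r7 m[wet→φ7] = [1088640, 544320]
r8 m[φ0→rain] = [432, 288]
r8 m[φ0→slip] = [50400, 60480]
r8 m[φ1→rain] = [10080, 8505]
r8 m[φ1→wet] = [3456, 2592]
r8 m[φ2→ice] = [725760, 725760]
r8 m[φ2→fog] = [470400, 725760]
r8 m[φ2→slip] = [8, 9]
r8 m[φ3→sun] = [725760, 466560]
r8 m[φ3→wet] = [35, 42]
r8 m[φ4→slip] = [7, 8]
r8 m[φ5→sun] = [6, 7]
r8 m[φ6→wet] = [9, 5]
r8 m[φ7→wet] = [3, 8]
r8 m[rain→φ0] = [10080, 8505]
r8 m[rain→φ1] = [432, 288]
r8 m[ice→φ2] = [1, 1]
r8 m[sun→φ3] = [6, 7]
r8 m[sun→φ5] = [725760, 466560]
r8 m[fog→φ2] = [1, 1]
r8 m[slip→φ0] = [56, 72]
r8 m[slip→φ2] = [352800, 483840]
r8 m[slip→φ4] = [403200, 544320]
r8 m[wet→φ1] = [945, 1680]
r8 m[wet→φ3] = [93312, 103680]
r8 m[wet→φ6] = [362880, 870912]
r8 m[wet→φ7] = [1088640, 544320]
r9 m[φ0→rain] = [432, 288]
r9 m[φ0→slip] = [50400, 60480]
r9 m[φ1→rain] = [10080, 8505]
r9 m[φ1→wet] = [3456, 2592]
r9 m[φ2→ice] = [4354560, 4354560]
r9 m[φ2→fog] = [2822400, 4354560]
r9 m[φ2→slip] = [8, 9]
r9 m[φ3→sun] = [725760, 466560]
r9 m[φ3→wet] = [35, 42]
r9 m[φ4→slip] = [7, 8]
r9 m[φ5→sun] = [6, 7]
r9 m[φ6→wet] = [9, 5]
r9 m[φ7→wet] = [3, 8]
r9 m[rain→φ0] = [10080, 8505]
r9 m[rain→φ1] = [432, 288]
r9 m[ice→φ2] = [1, 1]
r9 m[sun→φ3] = [6, 7]
r9 m[sun→φ5] = [725760, 466560]
r9 m[fog→φ2] = [1, 1]
r9 m[slip→φ0] = [56, 72]
r9 m[slip→φ2] = [352800, 483840]
r9 m[slip→φ4] = [403200, 544320]
r9 m[wet→φ1] = [945, 1680]
r9 m[wet→φ3] = [93312, 103680]
r9 m[wet→φ6] = [362880, 870912]
r9 m[wet→φ7] = [1088640, 544320]
r10 m[φ0→rain] = [432, 288]
r10 m[φ0→slip] = [50400, 60480]
r10 m[φ1→rain] = [10080, 8505]
r10 m[φ1→wet] = [3456, 2592]
r10 m[φ2→ice] = [4354560, 4354560]
r10 m[φ2→fog] = [2822400, 4354560]
r10 m[φ2→slip] = [8, 9]
r10 m[φ3→sun] = [725760, 466560]
r10 m[φ3→wet] = [35, 42]
r10 m[φ4→slip] = [7, 8]
r10 m[φ5→sun] = [6, 7]
r10 m[φ6→wet] = [9, 5]
r10 m[φ7→wet] = [3, 8]
r10 m[rain→φ0] = [10080, 8505]
r10 m[rain→φ1] = [432, 288]
r10 m[ice→φ2] = [1, 1]
r10 m[sun→φ3] = [6, 7]
r10 m[sun→φ5] = [725760, 466560]
r10 m[fog→φ2] = [1, 1]
r10 m[slip→φ0] = [56, 72]
r10 m[slip→φ2] = [352800, 483840]
r10 m[slip→φ4] = [403200, 544320]
r10 m[wet→φ1] = [945, 1680]
r10 m[wet→φ3] = [93312, 103680]
r10 m[wet→φ6] = [362880, 870912]
r10 m[wet→φ7] = [1088640, 544320]
fixed point reached at round 10
b[fog] = ⊗ incoming = [2822400, 4354560]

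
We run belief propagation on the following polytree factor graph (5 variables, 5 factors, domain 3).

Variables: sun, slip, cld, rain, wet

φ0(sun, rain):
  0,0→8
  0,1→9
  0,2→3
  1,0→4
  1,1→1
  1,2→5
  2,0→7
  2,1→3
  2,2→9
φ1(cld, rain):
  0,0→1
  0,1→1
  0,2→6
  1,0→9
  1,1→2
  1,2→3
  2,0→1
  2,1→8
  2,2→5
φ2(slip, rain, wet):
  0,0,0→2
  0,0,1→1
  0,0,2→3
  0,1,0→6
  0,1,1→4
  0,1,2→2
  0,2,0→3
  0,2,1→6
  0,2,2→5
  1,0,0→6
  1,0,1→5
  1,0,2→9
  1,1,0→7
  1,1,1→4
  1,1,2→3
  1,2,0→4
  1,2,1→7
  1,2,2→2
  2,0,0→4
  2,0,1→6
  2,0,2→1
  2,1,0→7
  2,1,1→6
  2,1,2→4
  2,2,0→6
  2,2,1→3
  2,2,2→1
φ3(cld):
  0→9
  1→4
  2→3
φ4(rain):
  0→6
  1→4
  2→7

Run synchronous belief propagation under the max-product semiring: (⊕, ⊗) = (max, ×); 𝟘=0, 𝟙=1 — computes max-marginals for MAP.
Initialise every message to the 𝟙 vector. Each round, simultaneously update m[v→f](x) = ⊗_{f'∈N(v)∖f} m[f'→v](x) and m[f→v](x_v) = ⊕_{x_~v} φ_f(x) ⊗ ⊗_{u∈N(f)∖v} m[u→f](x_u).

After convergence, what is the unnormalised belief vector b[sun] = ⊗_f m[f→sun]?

b[sun] = [15552, 13230, 23814]

init: all messages = 𝟙 over 3 values
r1 m[φ0→sun] = [9, 5, 9]
r1 m[φ0→rain] = [8, 9, 9]
r1 m[φ1→cld] = [6, 9, 8]
r1 m[φ1→rain] = [9, 8, 6]
r1 m[φ2→slip] = [6, 9, 7]
r1 m[φ2→rain] = [9, 7, 7]
r1 m[φ2→wet] = [7, 7, 9]
r1 m[φ3→cld] = [9, 4, 3]
r1 m[φ4→rain] = [6, 4, 7]
r1 m[sun→φ0] = [1, 1, 1]
r1 m[slip→φ2] = [1, 1, 1]
r1 m[cld→φ1] = [1, 1, 1]
r1 m[cld→φ3] = [1, 1, 1]
r1 m[rain→φ0] = [1, 1, 1]
r1 m[rain→φ1] = [1, 1, 1]
r1 m[rain→φ2] = [1, 1, 1]
r1 m[rain→φ4] = [1, 1, 1]
r1 m[wet→φ2] = [1, 1, 1]
r2 m[φ0→sun] = [9, 5, 9]
r2 m[φ0→rain] = [8, 9, 9]
r2 m[φ1→cld] = [6, 9, 8]
r2 m[φ1→rain] = [9, 8, 6]
r2 m[φ2→slip] = [6, 9, 7]
r2 m[φ2→rain] = [9, 7, 7]
r2 m[φ2→wet] = [7, 7, 9]
r2 m[φ3→cld] = [9, 4, 3]
r2 m[φ4→rain] = [6, 4, 7]
r2 m[sun→φ0] = [1, 1, 1]
r2 m[slip→φ2] = [1, 1, 1]
r2 m[cld→φ1] = [9, 4, 3]
r2 m[cld→φ3] = [6, 9, 8]
r2 m[rain→φ0] = [486, 224, 294]
r2 m[rain→φ1] = [432, 252, 441]
r2 m[rain→φ2] = [432, 288, 378]
r2 m[rain→φ4] = [648, 504, 378]
r2 m[wet→φ2] = [1, 1, 1]
r3 m[φ0→sun] = [3888, 1944, 3402]
r3 m[φ0→rain] = [8, 9, 9]
r3 m[φ1→cld] = [2646, 3888, 2205]
r3 m[φ1→rain] = [36, 24, 54]
r3 m[φ2→slip] = [2268, 3888, 2592]
r3 m[φ2→rain] = [9, 7, 7]
r3 m[φ2→wet] = [2592, 2646, 3888]
r3 m[φ3→cld] = [9, 4, 3]
r3 m[φ4→rain] = [6, 4, 7]
r3 m[sun→φ0] = [1, 1, 1]
r3 m[slip→φ2] = [1, 1, 1]
r3 m[cld→φ1] = [9, 4, 3]
r3 m[cld→φ3] = [6, 9, 8]
r3 m[rain→φ0] = [486, 224, 294]
r3 m[rain→φ1] = [432, 252, 441]
r3 m[rain→φ2] = [432, 288, 378]
r3 m[rain→φ4] = [648, 504, 378]
r3 m[wet→φ2] = [1, 1, 1]
r4 m[φ0→sun] = [3888, 1944, 3402]
r4 m[φ0→rain] = [8, 9, 9]
r4 m[φ1→cld] = [2646, 3888, 2205]
r4 m[φ1→rain] = [36, 24, 54]
r4 m[φ2→slip] = [2268, 3888, 2592]
r4 m[φ2→rain] = [9, 7, 7]
r4 m[φ2→wet] = [2592, 2646, 3888]
r4 m[φ3→cld] = [9, 4, 3]
r4 m[φ4→rain] = [6, 4, 7]
r4 m[sun→φ0] = [1, 1, 1]
r4 m[slip→φ2] = [1, 1, 1]
r4 m[cld→φ1] = [9, 4, 3]
r4 m[cld→φ3] = [2646, 3888, 2205]
r4 m[rain→φ0] = [1944, 672, 2646]
r4 m[rain→φ1] = [432, 252, 441]
r4 m[rain→φ2] = [1728, 864, 3402]
r4 m[rain→φ4] = [2592, 1512, 3402]
r4 m[wet→φ2] = [1, 1, 1]
r5 m[φ0→sun] = [15552, 13230, 23814]
r5 m[φ0→rain] = [8, 9, 9]
r5 m[φ1→cld] = [2646, 3888, 2205]
r5 m[φ1→rain] = [36, 24, 54]
r5 m[φ2→slip] = [20412, 23814, 20412]
r5 m[φ2→rain] = [9, 7, 7]
r5 m[φ2→wet] = [20412, 23814, 17010]
r5 m[φ3→cld] = [9, 4, 3]
r5 m[φ4→rain] = [6, 4, 7]
r5 m[sun→φ0] = [1, 1, 1]
r5 m[slip→φ2] = [1, 1, 1]
r5 m[cld→φ1] = [9, 4, 3]
r5 m[cld→φ3] = [2646, 3888, 2205]
r5 m[rain→φ0] = [1944, 672, 2646]
r5 m[rain→φ1] = [432, 252, 441]
r5 m[rain→φ2] = [1728, 864, 3402]
r5 m[rain→φ4] = [2592, 1512, 3402]
r5 m[wet→φ2] = [1, 1, 1]
r6 m[φ0→sun] = [15552, 13230, 23814]
r6 m[φ0→rain] = [8, 9, 9]
r6 m[φ1→cld] = [2646, 3888, 2205]
r6 m[φ1→rain] = [36, 24, 54]
r6 m[φ2→slip] = [20412, 23814, 20412]
r6 m[φ2→rain] = [9, 7, 7]
r6 m[φ2→wet] = [20412, 23814, 17010]
r6 m[φ3→cld] = [9, 4, 3]
r6 m[φ4→rain] = [6, 4, 7]
r6 m[sun→φ0] = [1, 1, 1]
r6 m[slip→φ2] = [1, 1, 1]
r6 m[cld→φ1] = [9, 4, 3]
r6 m[cld→φ3] = [2646, 3888, 2205]
r6 m[rain→φ0] = [1944, 672, 2646]
r6 m[rain→φ1] = [432, 252, 441]
r6 m[rain→φ2] = [1728, 864, 3402]
r6 m[rain→φ4] = [2592, 1512, 3402]
r6 m[wet→φ2] = [1, 1, 1]
fixed point reached at round 6
b[sun] = ⊗ incoming = [15552, 13230, 23814]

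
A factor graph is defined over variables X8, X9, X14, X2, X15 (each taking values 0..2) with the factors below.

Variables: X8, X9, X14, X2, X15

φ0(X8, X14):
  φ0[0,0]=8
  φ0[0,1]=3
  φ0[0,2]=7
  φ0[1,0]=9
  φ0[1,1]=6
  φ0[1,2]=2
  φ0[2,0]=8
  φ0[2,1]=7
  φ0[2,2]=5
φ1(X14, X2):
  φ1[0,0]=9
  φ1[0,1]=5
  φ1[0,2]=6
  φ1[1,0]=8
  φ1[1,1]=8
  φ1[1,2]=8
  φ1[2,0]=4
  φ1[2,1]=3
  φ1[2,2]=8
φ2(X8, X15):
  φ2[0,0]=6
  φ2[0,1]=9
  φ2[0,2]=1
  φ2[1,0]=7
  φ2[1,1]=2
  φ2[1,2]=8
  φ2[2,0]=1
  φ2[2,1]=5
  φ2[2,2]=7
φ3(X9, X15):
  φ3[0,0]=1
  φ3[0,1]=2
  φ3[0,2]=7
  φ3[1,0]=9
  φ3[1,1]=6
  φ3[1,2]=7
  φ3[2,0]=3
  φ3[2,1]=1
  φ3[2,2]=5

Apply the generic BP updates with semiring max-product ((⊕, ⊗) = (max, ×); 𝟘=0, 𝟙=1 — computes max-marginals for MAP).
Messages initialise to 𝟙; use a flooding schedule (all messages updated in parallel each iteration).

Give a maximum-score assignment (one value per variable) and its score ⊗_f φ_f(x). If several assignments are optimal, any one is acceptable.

init: all messages = 𝟙 over 3 values
r1 m[φ0→X8] = [8, 9, 8]
r1 m[φ0→X14] = [9, 7, 7]
r1 m[φ1→X14] = [9, 8, 8]
r1 m[φ1→X2] = [9, 8, 8]
r1 m[φ2→X8] = [9, 8, 7]
r1 m[φ2→X15] = [7, 9, 8]
r1 m[φ3→X9] = [7, 9, 5]
r1 m[φ3→X15] = [9, 6, 7]
r1 m[X8→φ0] = [1, 1, 1]
r1 m[X8→φ2] = [1, 1, 1]
r1 m[X9→φ3] = [1, 1, 1]
r1 m[X14→φ0] = [1, 1, 1]
r1 m[X14→φ1] = [1, 1, 1]
r1 m[X2→φ1] = [1, 1, 1]
r1 m[X15→φ2] = [1, 1, 1]
r1 m[X15→φ3] = [1, 1, 1]
r2 m[φ0→X8] = [8, 9, 8]
r2 m[φ0→X14] = [9, 7, 7]
r2 m[φ1→X14] = [9, 8, 8]
r2 m[φ1→X2] = [9, 8, 8]
r2 m[φ2→X8] = [9, 8, 7]
r2 m[φ2→X15] = [7, 9, 8]
r2 m[φ3→X9] = [7, 9, 5]
r2 m[φ3→X15] = [9, 6, 7]
r2 m[X8→φ0] = [9, 8, 7]
r2 m[X8→φ2] = [8, 9, 8]
r2 m[X9→φ3] = [1, 1, 1]
r2 m[X14→φ0] = [9, 8, 8]
r2 m[X14→φ1] = [9, 7, 7]
r2 m[X2→φ1] = [1, 1, 1]
r2 m[X15→φ2] = [9, 6, 7]
r2 m[X15→φ3] = [7, 9, 8]
r3 m[φ0→X8] = [72, 81, 72]
r3 m[φ0→X14] = [72, 49, 63]
r3 m[φ1→X14] = [9, 8, 8]
r3 m[φ1→X2] = [81, 56, 56]
r3 m[φ2→X8] = [54, 63, 49]
r3 m[φ2→X15] = [63, 72, 72]
r3 m[φ3→X9] = [56, 63, 40]
r3 m[φ3→X15] = [9, 6, 7]
r3 m[X8→φ0] = [9, 8, 7]
r3 m[X8→φ2] = [8, 9, 8]
r3 m[X9→φ3] = [1, 1, 1]
r3 m[X14→φ0] = [9, 8, 8]
r3 m[X14→φ1] = [9, 7, 7]
r3 m[X2→φ1] = [1, 1, 1]
r3 m[X15→φ2] = [9, 6, 7]
r3 m[X15→φ3] = [7, 9, 8]
r4 m[φ0→X8] = [72, 81, 72]
r4 m[φ0→X14] = [72, 49, 63]
r4 m[φ1→X14] = [9, 8, 8]
r4 m[φ1→X2] = [81, 56, 56]
r4 m[φ2→X8] = [54, 63, 49]
r4 m[φ2→X15] = [63, 72, 72]
r4 m[φ3→X9] = [56, 63, 40]
r4 m[φ3→X15] = [9, 6, 7]
r4 m[X8→φ0] = [54, 63, 49]
r4 m[X8→φ2] = [72, 81, 72]
r4 m[X9→φ3] = [1, 1, 1]
r4 m[X14→φ0] = [9, 8, 8]
r4 m[X14→φ1] = [72, 49, 63]
r4 m[X2→φ1] = [1, 1, 1]
r4 m[X15→φ2] = [9, 6, 7]
r4 m[X15→φ3] = [63, 72, 72]
r5 m[φ0→X8] = [72, 81, 72]
r5 m[φ0→X14] = [567, 378, 378]
r5 m[φ1→X14] = [9, 8, 8]
r5 m[φ1→X2] = [648, 392, 504]
r5 m[φ2→X8] = [54, 63, 49]
r5 m[φ2→X15] = [567, 648, 648]
r5 m[φ3→X9] = [504, 567, 360]
r5 m[φ3→X15] = [9, 6, 7]
r5 m[X8→φ0] = [54, 63, 49]
r5 m[X8→φ2] = [72, 81, 72]
r5 m[X9→φ3] = [1, 1, 1]
r5 m[X14→φ0] = [9, 8, 8]
r5 m[X14→φ1] = [72, 49, 63]
r5 m[X2→φ1] = [1, 1, 1]
r5 m[X15→φ2] = [9, 6, 7]
r5 m[X15→φ3] = [63, 72, 72]
r6 m[φ0→X8] = [72, 81, 72]
r6 m[φ0→X14] = [567, 378, 378]
r6 m[φ1→X14] = [9, 8, 8]
r6 m[φ1→X2] = [648, 392, 504]
r6 m[φ2→X8] = [54, 63, 49]
r6 m[φ2→X15] = [567, 648, 648]
r6 m[φ3→X9] = [504, 567, 360]
r6 m[φ3→X15] = [9, 6, 7]
r6 m[X8→φ0] = [54, 63, 49]
r6 m[X8→φ2] = [72, 81, 72]
r6 m[X9→φ3] = [1, 1, 1]
r6 m[X14→φ0] = [9, 8, 8]
r6 m[X14→φ1] = [567, 378, 378]
r6 m[X2→φ1] = [1, 1, 1]
r6 m[X15→φ2] = [9, 6, 7]
r6 m[X15→φ3] = [567, 648, 648]
r7 m[φ0→X8] = [72, 81, 72]
r7 m[φ0→X14] = [567, 378, 378]
r7 m[φ1→X14] = [9, 8, 8]
r7 m[φ1→X2] = [5103, 3024, 3402]
r7 m[φ2→X8] = [54, 63, 49]
r7 m[φ2→X15] = [567, 648, 648]
r7 m[φ3→X9] = [4536, 5103, 3240]
r7 m[φ3→X15] = [9, 6, 7]
r7 m[X8→φ0] = [54, 63, 49]
r7 m[X8→φ2] = [72, 81, 72]
r7 m[X9→φ3] = [1, 1, 1]
r7 m[X14→φ0] = [9, 8, 8]
r7 m[X14→φ1] = [567, 378, 378]
r7 m[X2→φ1] = [1, 1, 1]
r7 m[X15→φ2] = [9, 6, 7]
r7 m[X15→φ3] = [567, 648, 648]
r8 m[φ0→X8] = [72, 81, 72]
r8 m[φ0→X14] = [567, 378, 378]
r8 m[φ1→X14] = [9, 8, 8]
r8 m[φ1→X2] = [5103, 3024, 3402]
r8 m[φ2→X8] = [54, 63, 49]
r8 m[φ2→X15] = [567, 648, 648]
r8 m[φ3→X9] = [4536, 5103, 3240]
r8 m[φ3→X15] = [9, 6, 7]
r8 m[X8→φ0] = [54, 63, 49]
r8 m[X8→φ2] = [72, 81, 72]
r8 m[X9→φ3] = [1, 1, 1]
r8 m[X14→φ0] = [9, 8, 8]
r8 m[X14→φ1] = [567, 378, 378]
r8 m[X2→φ1] = [1, 1, 1]
r8 m[X15→φ2] = [9, 6, 7]
r8 m[X15→φ3] = [567, 648, 648]
fixed point reached at round 8
traceback from X8: (X8=1, X9=1, X14=0, X2=0, X15=0), score=5103

assignment: (X8=1, X9=1, X14=0, X2=0, X15=0); score = 5103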